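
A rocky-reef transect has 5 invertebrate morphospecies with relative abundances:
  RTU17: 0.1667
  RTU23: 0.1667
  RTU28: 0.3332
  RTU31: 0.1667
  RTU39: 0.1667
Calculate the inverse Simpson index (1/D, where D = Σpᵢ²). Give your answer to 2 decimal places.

4.50

D = 0.1667² + 0.1667² + 0.3332² + 0.1667² + 0.1667² = 0.027789 + 0.027789 + 0.111022 + 0.027789 + 0.027789 = 0.222178 (working shown to 6 dp, full precision carried).
So 1/D = 4.5009, i.e. 4.50 to 2 decimal places.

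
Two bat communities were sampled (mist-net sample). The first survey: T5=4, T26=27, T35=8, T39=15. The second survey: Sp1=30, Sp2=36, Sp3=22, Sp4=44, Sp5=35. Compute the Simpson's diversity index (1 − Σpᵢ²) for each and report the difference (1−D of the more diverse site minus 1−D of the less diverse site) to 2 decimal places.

0.15

The first survey: N=54, proportions 0.0741, 0.5, 0.1481, 0.2778, giving 1−D = 0.6454 (working shown to 4 dp, full precision carried).
The second survey: N=167, proportions 0.1796, 0.2156, 0.1317, 0.2635, 0.2096, giving 1−D = 0.7906.
Difference = |0.6454 − 0.7906| = 0.1452, i.e. 0.15 to 2 decimal places.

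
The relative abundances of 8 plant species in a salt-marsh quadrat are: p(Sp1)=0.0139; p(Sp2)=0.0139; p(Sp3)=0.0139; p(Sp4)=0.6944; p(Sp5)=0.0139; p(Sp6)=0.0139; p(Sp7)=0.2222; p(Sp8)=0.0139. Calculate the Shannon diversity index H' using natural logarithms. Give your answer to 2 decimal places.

0.94

Each pᵢ ln pᵢ term (working shown to 4 dp, full precision carried): 0.0139×(-4.2759)=-0.0594, 0.0139×(-4.2759)=-0.0594, 0.0139×(-4.2759)=-0.0594, 0.6944×(-0.3647)=-0.2533, 0.0139×(-4.2759)=-0.0594, 0.0139×(-4.2759)=-0.0594, 0.2222×(-1.5042)=-0.3342, 0.0139×(-4.2759)=-0.0594.
Sum = -0.9441, so H' = 0.94.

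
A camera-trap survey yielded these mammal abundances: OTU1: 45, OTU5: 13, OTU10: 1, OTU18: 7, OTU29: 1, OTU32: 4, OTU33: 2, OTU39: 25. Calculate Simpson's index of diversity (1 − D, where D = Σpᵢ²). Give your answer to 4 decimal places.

Total N = 45+13+1+7+1+4+2+25 = 98, so the proportions are 0.459184, 0.132653, 0.010204, 0.071429, 0.010204, 0.040816, 0.020408, 0.255102 (working shown to 6 dp, full precision carried).
D = 0.459184² + 0.132653² + 0.010204² + 0.071429² + 0.010204² + 0.040816² + 0.020408² + 0.255102² = 0.210850 + 0.017597 + 0.000104 + 0.005102 + 0.000104 + 0.001666 + 0.000416 + 0.065077 = 0.300916.
So 1 − D = 0.699084, i.e. 0.6991 to 4 decimal places.

0.6991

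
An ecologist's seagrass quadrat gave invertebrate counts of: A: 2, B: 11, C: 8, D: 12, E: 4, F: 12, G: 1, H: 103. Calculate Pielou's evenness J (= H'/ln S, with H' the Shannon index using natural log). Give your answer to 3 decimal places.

0.574

Total N = 2+11+8+12+4+12+1+103 = 153, so the proportions are 0.01307, 0.0719, 0.05229, 0.07843, 0.02614, 0.07843, 0.00654, 0.6732 (working shown to 5 dp, full precision carried).
H' = −Σ pᵢ ln pᵢ = −((-0.05670) + (-0.18927) + (-0.15430) + (-0.19965) + (-0.09527) + (-0.19965) + (-0.03288) + (-0.26639)) = 1.19411.
With S = 8 species, ln S = 2.07944, so J = 1.19411/2.07944 = 0.57424, i.e. 0.574 to 3 decimal places.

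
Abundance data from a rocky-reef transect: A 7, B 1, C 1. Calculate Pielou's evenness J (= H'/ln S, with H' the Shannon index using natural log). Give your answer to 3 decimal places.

0.622

Total N = 7+1+1 = 9, so the proportions are 0.77778, 0.11111, 0.11111 (working shown to 5 dp, full precision carried).
H' = −Σ pᵢ ln pᵢ = −((-0.19547) + (-0.24414) + (-0.24414)) = 0.68374.
With S = 3 species, ln S = 1.09861, so J = 0.68374/1.09861 = 0.62237, i.e. 0.622 to 3 decimal places.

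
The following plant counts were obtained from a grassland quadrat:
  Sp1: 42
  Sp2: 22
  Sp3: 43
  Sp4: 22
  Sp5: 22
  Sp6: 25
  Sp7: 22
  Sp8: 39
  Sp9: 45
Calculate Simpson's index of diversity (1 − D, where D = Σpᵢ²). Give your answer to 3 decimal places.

Total N = 42+22+43+22+22+25+22+39+45 = 282, so the proportions are 0.14894, 0.07801, 0.15248, 0.07801, 0.07801, 0.08865, 0.07801, 0.1383, 0.15957 (working shown to 5 dp, full precision carried).
D = 0.14894² + 0.07801² + 0.15248² + 0.07801² + 0.07801² + 0.08865² + 0.07801² + 0.1383² + 0.15957² = 0.02218 + 0.00609 + 0.02325 + 0.00609 + 0.00609 + 0.00786 + 0.00609 + 0.01913 + 0.02546 = 0.12223.
So 1 − D = 0.87777, i.e. 0.878 to 3 decimal places.

0.878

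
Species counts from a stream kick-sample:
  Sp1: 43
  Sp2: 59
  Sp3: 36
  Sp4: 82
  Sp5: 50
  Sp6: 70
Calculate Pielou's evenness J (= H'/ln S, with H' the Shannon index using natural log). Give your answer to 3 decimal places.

0.979

Total N = 43+59+36+82+50+70 = 340, so the proportions are 0.12647, 0.17353, 0.10588, 0.24118, 0.14706, 0.20588 (working shown to 5 dp, full precision carried).
H' = −Σ pᵢ ln pᵢ = −((-0.26151) + (-0.30392) + (-0.23775) + (-0.34301) + (-0.28190) + (-0.32539)) = 1.75348.
With S = 6 species, ln S = 1.79176, so J = 1.75348/1.79176 = 0.97863, i.e. 0.979 to 3 decimal places.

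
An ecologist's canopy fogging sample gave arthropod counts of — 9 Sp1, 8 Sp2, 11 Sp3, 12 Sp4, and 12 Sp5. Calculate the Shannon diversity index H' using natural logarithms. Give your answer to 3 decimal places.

1.597

Total N = 9+8+11+12+12 = 52, so the proportions are 0.17308, 0.15385, 0.21154, 0.23077, 0.23077 (working shown to 5 dp, full precision carried).
Each pᵢ ln pᵢ term: 0.17308×(-1.75402)=-0.30358, 0.15385×(-1.87180)=-0.28797, 0.21154×(-1.55335)=-0.32859, 0.23077×(-1.46634)=-0.33839, 0.23077×(-1.46634)=-0.33839.
Sum = -1.59691, so H' = 1.597.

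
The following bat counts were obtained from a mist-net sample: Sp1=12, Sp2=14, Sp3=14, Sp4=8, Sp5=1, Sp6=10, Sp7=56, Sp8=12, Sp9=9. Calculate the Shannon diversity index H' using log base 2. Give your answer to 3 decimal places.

Total N = 12+14+14+8+1+10+56+12+9 = 136, so the proportions are 0.08824, 0.10294, 0.10294, 0.05882, 0.00735, 0.07353, 0.41176, 0.08824, 0.06618 (working shown to 5 dp, full precision carried).
Each pᵢ log₂ pᵢ term: 0.08824×(-3.50250)=-0.30904, 0.10294×(-3.28011)=-0.33766, 0.10294×(-3.28011)=-0.33766, 0.05882×(-4.08746)=-0.24044, 0.00735×(-7.08746)=-0.05211, 0.07353×(-3.76553)=-0.27688, 0.41176×(-1.28011)=-0.52710, 0.08824×(-3.50250)=-0.30904, 0.06618×(-3.91754)=-0.25925.
Sum = -2.64919, so H' = 2.649.

2.649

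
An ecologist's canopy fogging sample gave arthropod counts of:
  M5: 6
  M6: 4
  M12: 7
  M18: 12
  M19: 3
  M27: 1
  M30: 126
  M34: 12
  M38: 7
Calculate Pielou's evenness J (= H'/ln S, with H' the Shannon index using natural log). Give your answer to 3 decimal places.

0.528

Total N = 6+4+7+12+3+1+126+12+7 = 178, so the proportions are 0.03371, 0.02247, 0.03933, 0.06742, 0.01685, 0.00562, 0.70787, 0.06742, 0.03933 (working shown to 5 dp, full precision carried).
H' = −Σ pᵢ ln pᵢ = −((-0.11427) + (-0.08529) + (-0.12725) + (-0.18181) + (-0.06882) + (-0.02911) + (-0.24457) + (-0.18181) + (-0.12725)) = 1.16019.
With S = 9 species, ln S = 2.19722, so J = 1.16019/2.19722 = 0.52803, i.e. 0.528 to 3 decimal places.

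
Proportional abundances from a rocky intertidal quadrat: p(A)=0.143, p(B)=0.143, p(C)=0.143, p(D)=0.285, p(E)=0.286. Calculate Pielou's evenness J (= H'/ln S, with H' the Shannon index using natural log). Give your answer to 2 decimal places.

H' = −Σ pᵢ ln pᵢ = −((-0.2781) + (-0.2781) + (-0.2781) + (-0.3578) + (-0.3580)) = 1.5501 (working shown to 4 dp, full precision carried).
With S = 5 species, ln S = 1.6094, so J = 1.5501/1.6094 = 0.9631, i.e. 0.96 to 2 decimal places.

0.96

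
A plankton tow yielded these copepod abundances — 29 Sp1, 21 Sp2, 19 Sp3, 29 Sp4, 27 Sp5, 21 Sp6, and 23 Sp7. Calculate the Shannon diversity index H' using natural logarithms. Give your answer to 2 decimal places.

Total N = 29+21+19+29+27+21+23 = 169, so the proportions are 0.1716, 0.1243, 0.1124, 0.1716, 0.1598, 0.1243, 0.1361 (working shown to 4 dp, full precision carried).
Each pᵢ ln pᵢ term: 0.1716×(-1.7626)=-0.3025, 0.1243×(-2.0854)=-0.2591, 0.1124×(-2.1855)=-0.2457, 0.1716×(-1.7626)=-0.3025, 0.1598×(-1.8341)=-0.2930, 0.1243×(-2.0854)=-0.2591, 0.1361×(-1.9944)=-0.2714.
Sum = -1.9333, so H' = 1.93.

1.93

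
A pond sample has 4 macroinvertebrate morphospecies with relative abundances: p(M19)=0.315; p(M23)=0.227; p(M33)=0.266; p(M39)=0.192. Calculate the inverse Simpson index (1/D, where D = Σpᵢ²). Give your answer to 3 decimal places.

3.870

D = 0.315² + 0.227² + 0.266² + 0.192² = 0.0992250 + 0.0515290 + 0.0707560 + 0.0368640 = 0.2583740 (working shown to 7 dp, full precision carried).
So 1/D = 3.87036, i.e. 3.870 to 3 decimal places.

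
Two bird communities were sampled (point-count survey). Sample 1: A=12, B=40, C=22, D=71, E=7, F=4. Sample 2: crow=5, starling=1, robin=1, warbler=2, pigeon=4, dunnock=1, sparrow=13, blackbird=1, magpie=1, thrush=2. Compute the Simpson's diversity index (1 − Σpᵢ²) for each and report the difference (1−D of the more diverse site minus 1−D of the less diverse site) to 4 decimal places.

Sample 1: N=156, proportions 0.076923, 0.25641, 0.141026, 0.455128, 0.044872, 0.025641, giving 1−D = 0.698636 (working shown to 6 dp, full precision carried).
Sample 2: N=31, proportions 0.16129, 0.032258, 0.032258, 0.064516, 0.129032, 0.032258, 0.419355, 0.032258, 0.032258, 0.064516, giving 1−D = 0.767950.
Difference = |0.698636 − 0.767950| = 0.069314, i.e. 0.0693 to 4 decimal places.

0.0693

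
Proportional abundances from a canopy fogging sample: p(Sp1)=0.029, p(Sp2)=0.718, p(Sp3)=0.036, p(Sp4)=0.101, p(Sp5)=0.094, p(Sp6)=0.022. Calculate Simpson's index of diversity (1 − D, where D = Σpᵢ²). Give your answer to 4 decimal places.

D = 0.029² + 0.718² + 0.036² + 0.101² + 0.094² + 0.022² = 0.000841 + 0.515524 + 0.001296 + 0.010201 + 0.008836 + 0.000484 = 0.537182 (working shown to 6 dp, full precision carried).
So 1 − D = 0.462818, i.e. 0.4628 to 4 decimal places.

0.4628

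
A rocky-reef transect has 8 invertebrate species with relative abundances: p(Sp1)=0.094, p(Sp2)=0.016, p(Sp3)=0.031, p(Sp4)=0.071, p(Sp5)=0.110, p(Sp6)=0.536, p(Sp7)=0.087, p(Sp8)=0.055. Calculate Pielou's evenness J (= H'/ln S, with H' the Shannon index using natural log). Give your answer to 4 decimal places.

0.7372

H' = −Σ pᵢ ln pᵢ = −((-0.222259) + (-0.066163) + (-0.107687) + (-0.187800) + (-0.242800) + (-0.334261) + (-0.212441) + (-0.159523)) = 1.532934 (working shown to 6 dp, full precision carried).
With S = 8 species, ln S = 2.079442, so J = 1.532934/2.079442 = 0.737186, i.e. 0.7372 to 4 decimal places.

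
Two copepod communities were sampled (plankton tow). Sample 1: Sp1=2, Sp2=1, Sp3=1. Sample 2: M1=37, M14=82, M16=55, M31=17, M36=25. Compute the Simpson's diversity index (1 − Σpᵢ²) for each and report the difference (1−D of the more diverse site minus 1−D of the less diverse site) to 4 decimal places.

Sample 1: N=4, proportions 0.5, 0.25, 0.25, giving 1−D = 0.625000 (working shown to 6 dp, full precision carried).
Sample 2: N=216, proportions 0.171296, 0.37963, 0.25463, 0.078704, 0.115741, giving 1−D = 0.742112.
Difference = |0.625000 − 0.742112| = 0.117112, i.e. 0.1171 to 4 decimal places.

0.1171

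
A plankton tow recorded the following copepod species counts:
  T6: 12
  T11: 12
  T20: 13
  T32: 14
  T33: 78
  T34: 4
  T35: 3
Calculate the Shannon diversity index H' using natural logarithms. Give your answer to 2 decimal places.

1.39

Total N = 12+12+13+14+78+4+3 = 136, so the proportions are 0.0882, 0.0882, 0.0956, 0.1029, 0.5735, 0.0294, 0.0221 (working shown to 4 dp, full precision carried).
Each pᵢ ln pᵢ term: 0.0882×(-2.4277)=-0.2142, 0.0882×(-2.4277)=-0.2142, 0.0956×(-2.3477)=-0.2244, 0.1029×(-2.2736)=-0.2340, 0.5735×(-0.5559)=-0.3189, 0.0294×(-3.5264)=-0.1037, 0.0221×(-3.8140)=-0.0841.
Sum = -1.3936, so H' = 1.39.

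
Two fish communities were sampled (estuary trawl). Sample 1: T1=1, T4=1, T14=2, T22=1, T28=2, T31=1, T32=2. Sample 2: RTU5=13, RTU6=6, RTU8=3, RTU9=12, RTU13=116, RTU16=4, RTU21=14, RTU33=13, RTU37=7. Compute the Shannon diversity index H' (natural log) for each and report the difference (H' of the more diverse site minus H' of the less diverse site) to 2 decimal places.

0.47

Sample 1: N=10, proportions 0.1, 0.1, 0.2, 0.1, 0.2, 0.1, 0.2, giving H' = 1.88670 (working shown to 5 dp, full precision carried).
Sample 2: N=188, proportions 0.06915, 0.03191, 0.01596, 0.06383, 0.61702, 0.02128, 0.07447, 0.06915, 0.03723, giving H' = 1.41685.
Difference = |1.88670 − 1.41685| = 0.46985, i.e. 0.47 to 2 decimal places.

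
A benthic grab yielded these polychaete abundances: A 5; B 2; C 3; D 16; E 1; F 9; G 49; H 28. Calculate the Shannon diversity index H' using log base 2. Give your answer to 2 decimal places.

Total N = 5+2+3+16+1+9+49+28 = 113, so the proportions are 0.0442, 0.0177, 0.0265, 0.1416, 0.0088, 0.0796, 0.4336, 0.2478 (working shown to 4 dp, full precision carried).
Each pᵢ log₂ pᵢ term: 0.0442×(-4.4983)=-0.1990, 0.0177×(-5.8202)=-0.1030, 0.0265×(-5.2352)=-0.1390, 0.1416×(-2.8202)=-0.3993, 0.0088×(-6.8202)=-0.0604, 0.0796×(-3.6503)=-0.2907, 0.4336×(-1.2055)=-0.5227, 0.2478×(-2.0128)=-0.4988.
Sum = -2.2129, so H' = 2.21.

2.21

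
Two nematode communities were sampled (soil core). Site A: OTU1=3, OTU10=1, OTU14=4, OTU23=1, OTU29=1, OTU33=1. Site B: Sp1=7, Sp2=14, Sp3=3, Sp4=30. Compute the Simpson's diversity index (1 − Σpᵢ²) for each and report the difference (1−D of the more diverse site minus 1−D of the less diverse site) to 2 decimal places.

0.16

Site A: N=11, proportions 0.27273, 0.09091, 0.36364, 0.09091, 0.09091, 0.09091, giving 1−D = 0.76033 (working shown to 5 dp, full precision carried).
Site B: N=54, proportions 0.12963, 0.25926, 0.05556, 0.55556, giving 1−D = 0.60425.
Difference = |0.76033 − 0.60425| = 0.15608, i.e. 0.16 to 2 decimal places.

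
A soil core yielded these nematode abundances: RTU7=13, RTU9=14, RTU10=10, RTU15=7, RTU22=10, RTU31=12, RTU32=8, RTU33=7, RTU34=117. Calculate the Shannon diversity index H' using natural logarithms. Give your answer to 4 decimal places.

1.5145

Total N = 13+14+10+7+10+12+8+7+117 = 198, so the proportions are 0.065657, 0.070707, 0.050505, 0.035354, 0.050505, 0.060606, 0.040404, 0.035354, 0.590909 (working shown to 6 dp, full precision carried).
Each pᵢ ln pᵢ term: 0.065657×(-2.723318)=-0.178804, 0.070707×(-2.649210)=-0.187318, 0.050505×(-2.985682)=-0.150792, 0.035354×(-3.342357)=-0.118164, 0.050505×(-2.985682)=-0.150792, 0.060606×(-2.803360)=-0.169901, 0.040404×(-3.208825)=-0.129650, 0.035354×(-3.342357)=-0.118164, 0.590909×(-0.526093)=-0.310873.
Sum = -1.514457, so H' = 1.5145.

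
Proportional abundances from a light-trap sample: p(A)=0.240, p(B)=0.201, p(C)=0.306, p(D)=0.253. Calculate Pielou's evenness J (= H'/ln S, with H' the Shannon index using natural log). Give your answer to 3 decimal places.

H' = −Σ pᵢ ln pᵢ = −((-0.34251) + (-0.32249) + (-0.36236) + (-0.34771)) = 1.37507 (working shown to 5 dp, full precision carried).
With S = 4 species, ln S = 1.38629, so J = 1.37507/1.38629 = 0.99191, i.e. 0.992 to 3 decimal places.

0.992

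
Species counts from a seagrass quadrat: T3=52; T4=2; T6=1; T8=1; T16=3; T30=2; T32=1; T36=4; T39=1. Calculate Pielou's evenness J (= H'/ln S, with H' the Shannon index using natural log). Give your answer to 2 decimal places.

Total N = 52+2+1+1+3+2+1+4+1 = 67, so the proportions are 0.7761, 0.0299, 0.0149, 0.0149, 0.0448, 0.0299, 0.0149, 0.0597, 0.0149 (working shown to 4 dp, full precision carried).
H' = −Σ pᵢ ln pᵢ = −((-0.1967) + (-0.1048) + (-0.0628) + (-0.0628) + (-0.1391) + (-0.1048) + (-0.0628) + (-0.1683) + (-0.0628)) = 0.9647.
With S = 9 species, ln S = 2.1972, so J = 0.9647/2.1972 = 0.4391, i.e. 0.44 to 2 decimal places.

0.44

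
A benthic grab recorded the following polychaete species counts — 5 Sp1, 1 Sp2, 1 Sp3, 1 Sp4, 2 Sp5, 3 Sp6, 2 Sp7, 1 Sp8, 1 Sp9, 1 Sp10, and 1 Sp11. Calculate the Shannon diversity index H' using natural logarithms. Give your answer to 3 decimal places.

2.202

Total N = 5+1+1+1+2+3+2+1+1+1+1 = 19, so the proportions are 0.26316, 0.05263, 0.05263, 0.05263, 0.10526, 0.15789, 0.10526, 0.05263, 0.05263, 0.05263, 0.05263 (working shown to 5 dp, full precision carried).
Each pᵢ ln pᵢ term: 0.26316×(-1.33500)=-0.35132, 0.05263×(-2.94444)=-0.15497, 0.05263×(-2.94444)=-0.15497, 0.05263×(-2.94444)=-0.15497, 0.10526×(-2.25129)=-0.23698, 0.15789×(-1.84583)=-0.29145, 0.10526×(-2.25129)=-0.23698, 0.05263×(-2.94444)=-0.15497, 0.05263×(-2.94444)=-0.15497, 0.05263×(-2.94444)=-0.15497, 0.05263×(-2.94444)=-0.15497.
Sum = -2.20151, so H' = 2.202.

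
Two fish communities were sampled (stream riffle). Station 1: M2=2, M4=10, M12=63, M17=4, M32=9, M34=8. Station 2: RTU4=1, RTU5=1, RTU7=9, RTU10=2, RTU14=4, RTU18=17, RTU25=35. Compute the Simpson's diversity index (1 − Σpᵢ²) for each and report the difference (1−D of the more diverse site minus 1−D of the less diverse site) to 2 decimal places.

0.12

Station 1: N=96, proportions 0.0208, 0.1042, 0.6562, 0.0417, 0.0938, 0.0833, giving 1−D = 0.5406 (working shown to 4 dp, full precision carried).
Station 2: N=69, proportions 0.0145, 0.0145, 0.1304, 0.029, 0.058, 0.2464, 0.5072, giving 1−D = 0.6604.
Difference = |0.5406 − 0.6604| = 0.1198, i.e. 0.12 to 2 decimal places.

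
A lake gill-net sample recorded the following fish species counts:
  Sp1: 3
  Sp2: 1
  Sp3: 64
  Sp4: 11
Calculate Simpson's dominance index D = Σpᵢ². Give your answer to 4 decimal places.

0.6773

Total N = 3+1+64+11 = 79, so the proportions are 0.037975, 0.012658, 0.810127, 0.139241 (working shown to 6 dp, full precision carried).
D = 0.037975² + 0.012658² + 0.810127² + 0.139241² = 0.001442 + 0.000160 + 0.656305 + 0.019388 = 0.677295.
To 4 decimal places, D = 0.6773.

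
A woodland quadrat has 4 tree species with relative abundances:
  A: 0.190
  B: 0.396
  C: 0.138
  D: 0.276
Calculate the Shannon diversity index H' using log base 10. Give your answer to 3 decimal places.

Each pᵢ log₁₀ pᵢ term (working shown to 5 dp, full precision carried): 0.19×(-0.72125)=-0.13704, 0.396×(-0.40230)=-0.15931, 0.138×(-0.86012)=-0.11870, 0.276×(-0.55909)=-0.15431.
Sum = -0.56936, so H' = 0.569.

0.569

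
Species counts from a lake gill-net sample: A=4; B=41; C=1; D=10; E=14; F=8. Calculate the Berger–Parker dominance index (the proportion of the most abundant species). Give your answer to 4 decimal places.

0.5256

Total N = 4+41+1+10+14+8 = 78, so the proportions are 0.051282, 0.525641, 0.012821, 0.128205, 0.179487, 0.102564 (working shown to 6 dp, full precision carried).
The largest proportion is 0.525641, i.e. d = 0.5256 to 4 decimal places.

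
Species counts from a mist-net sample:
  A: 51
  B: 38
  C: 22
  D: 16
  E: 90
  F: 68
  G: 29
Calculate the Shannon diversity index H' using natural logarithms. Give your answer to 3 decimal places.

Total N = 51+38+22+16+90+68+29 = 314, so the proportions are 0.16242, 0.12102, 0.07006, 0.05096, 0.28662, 0.21656, 0.09236 (working shown to 5 dp, full precision carried).
Each pᵢ ln pᵢ term: 0.16242×(-1.81757)=-0.29521, 0.12102×(-2.11181)=-0.25557, 0.07006×(-2.65835)=-0.18625, 0.05096×(-2.97680)=-0.15168, 0.28662×(-1.24958)=-0.35816, 0.21656×(-1.52989)=-0.33131, 0.09236×(-2.38210)=-0.22000.
Sum = -1.79819, so H' = 1.798.

1.798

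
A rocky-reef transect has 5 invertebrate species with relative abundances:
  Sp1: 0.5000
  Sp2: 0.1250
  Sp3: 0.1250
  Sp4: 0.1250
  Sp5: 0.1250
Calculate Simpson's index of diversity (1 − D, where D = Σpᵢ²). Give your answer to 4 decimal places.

0.6875

D = 0.5² + 0.125² + 0.125² + 0.125² + 0.125² = 0.250000 + 0.015625 + 0.015625 + 0.015625 + 0.015625 = 0.312500 (working shown to 6 dp, full precision carried).
So 1 − D = 0.687500, i.e. 0.6875 to 4 decimal places.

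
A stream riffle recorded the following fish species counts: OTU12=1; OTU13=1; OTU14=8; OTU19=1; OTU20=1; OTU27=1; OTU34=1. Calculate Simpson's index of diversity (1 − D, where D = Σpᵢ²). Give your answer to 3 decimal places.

Total N = 1+1+8+1+1+1+1 = 14, so the proportions are 0.07143, 0.07143, 0.57143, 0.07143, 0.07143, 0.07143, 0.07143 (working shown to 5 dp, full precision carried).
D = 0.07143² + 0.07143² + 0.57143² + 0.07143² + 0.07143² + 0.07143² + 0.07143² = 0.00510 + 0.00510 + 0.32653 + 0.00510 + 0.00510 + 0.00510 + 0.00510 = 0.35714.
So 1 − D = 0.64286, i.e. 0.643 to 3 decimal places.

0.643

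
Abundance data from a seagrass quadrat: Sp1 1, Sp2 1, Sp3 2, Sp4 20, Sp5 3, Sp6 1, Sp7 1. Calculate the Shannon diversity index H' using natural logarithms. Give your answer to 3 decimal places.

Total N = 1+1+2+20+3+1+1 = 29, so the proportions are 0.03448, 0.03448, 0.06897, 0.68966, 0.10345, 0.03448, 0.03448 (working shown to 5 dp, full precision carried).
Each pᵢ ln pᵢ term: 0.03448×(-3.36730)=-0.11611, 0.03448×(-3.36730)=-0.11611, 0.06897×(-2.67415)=-0.18442, 0.68966×(-0.37156)=-0.25625, 0.10345×(-2.26868)=-0.23469, 0.03448×(-3.36730)=-0.11611, 0.03448×(-3.36730)=-0.11611.
Sum = -1.13982, so H' = 1.140.

1.140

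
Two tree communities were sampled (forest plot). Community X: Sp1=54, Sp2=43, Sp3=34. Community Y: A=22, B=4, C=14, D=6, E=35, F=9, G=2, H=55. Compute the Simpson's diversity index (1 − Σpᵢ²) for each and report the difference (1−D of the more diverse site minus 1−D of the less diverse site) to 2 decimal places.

Community X: N=131, proportions 0.4122, 0.3282, 0.2595, giving 1−D = 0.6550 (working shown to 4 dp, full precision carried).
Community Y: N=147, proportions 0.1497, 0.0272, 0.0952, 0.0408, 0.2381, 0.0612, 0.0136, 0.3741, giving 1−D = 0.7655.
Difference = |0.6550 − 0.7655| = 0.1105, i.e. 0.11 to 2 decimal places.

0.11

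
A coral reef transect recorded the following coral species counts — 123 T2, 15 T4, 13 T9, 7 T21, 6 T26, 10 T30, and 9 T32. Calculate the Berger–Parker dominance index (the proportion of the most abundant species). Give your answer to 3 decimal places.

Total N = 123+15+13+7+6+10+9 = 183, so the proportions are 0.67213, 0.08197, 0.07104, 0.03825, 0.03279, 0.05464, 0.04918 (working shown to 5 dp, full precision carried).
The largest proportion is 0.67213, i.e. d = 0.672 to 3 decimal places.

0.672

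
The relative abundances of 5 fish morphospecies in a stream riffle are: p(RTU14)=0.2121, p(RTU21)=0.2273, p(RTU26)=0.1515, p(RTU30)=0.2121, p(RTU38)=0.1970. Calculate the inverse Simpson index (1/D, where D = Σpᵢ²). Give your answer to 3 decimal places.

D = 0.2121² + 0.2273² + 0.1515² + 0.2121² + 0.197² = 0.0449864 + 0.0516653 + 0.0229523 + 0.0449864 + 0.0388090 = 0.2033994 (working shown to 7 dp, full precision carried).
So 1/D = 4.91644, i.e. 4.916 to 3 decimal places.

4.916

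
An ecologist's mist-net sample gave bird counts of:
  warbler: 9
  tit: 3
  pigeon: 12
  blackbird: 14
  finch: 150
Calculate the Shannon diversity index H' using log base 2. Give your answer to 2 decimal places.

1.10

Total N = 9+3+12+14+150 = 188, so the proportions are 0.0479, 0.016, 0.0638, 0.0745, 0.7979 (working shown to 4 dp, full precision carried).
Each pᵢ log₂ pᵢ term: 0.0479×(-4.3847)=-0.2099, 0.016×(-5.9696)=-0.0953, 0.0638×(-3.9696)=-0.2534, 0.0745×(-3.7472)=-0.2790, 0.7979×(-0.3258)=-0.2599.
Sum = -1.0975, so H' = 1.10.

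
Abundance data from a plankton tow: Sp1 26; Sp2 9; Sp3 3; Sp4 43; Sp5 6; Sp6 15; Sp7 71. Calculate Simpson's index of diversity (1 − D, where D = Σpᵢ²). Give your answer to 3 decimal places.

Total N = 26+9+3+43+6+15+71 = 173, so the proportions are 0.15029, 0.05202, 0.01734, 0.24855, 0.03468, 0.08671, 0.4104 (working shown to 5 dp, full precision carried).
D = 0.15029² + 0.05202² + 0.01734² + 0.24855² + 0.03468² + 0.08671² + 0.4104² = 0.02259 + 0.00271 + 0.00030 + 0.06178 + 0.00120 + 0.00752 + 0.16843 = 0.26453.
So 1 − D = 0.73547, i.e. 0.735 to 3 decimal places.

0.735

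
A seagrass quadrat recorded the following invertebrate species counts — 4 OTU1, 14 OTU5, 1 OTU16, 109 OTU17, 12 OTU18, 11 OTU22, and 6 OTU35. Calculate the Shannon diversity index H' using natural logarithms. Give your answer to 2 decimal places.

Total N = 4+14+1+109+12+11+6 = 157, so the proportions are 0.0255, 0.0892, 0.0064, 0.6943, 0.0764, 0.0701, 0.0382 (working shown to 4 dp, full precision carried).
Each pᵢ ln pᵢ term: 0.0255×(-3.6700)=-0.0935, 0.0892×(-2.4172)=-0.2155, 0.0064×(-5.0562)=-0.0322, 0.6943×(-0.3649)=-0.2533, 0.0764×(-2.5713)=-0.1965, 0.0701×(-2.6584)=-0.1863, 0.0382×(-3.2645)=-0.1248.
Sum = -1.1021, so H' = 1.10.

1.10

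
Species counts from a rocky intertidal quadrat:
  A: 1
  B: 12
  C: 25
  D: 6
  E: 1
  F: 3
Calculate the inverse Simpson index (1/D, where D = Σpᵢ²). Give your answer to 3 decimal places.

2.824

Total N = 1+12+25+6+1+3 = 48, so the proportions are 0.020833, 0.25, 0.520833, 0.125, 0.020833, 0.0625 (working shown to 6 dp, full precision carried).
D = 0.020833² + 0.25² + 0.520833² + 0.125² + 0.020833² + 0.0625² = 0.000434 + 0.062500 + 0.271267 + 0.015625 + 0.000434 + 0.003906 = 0.354167.
So 1/D = 2.82353, i.e. 2.824 to 3 decimal places.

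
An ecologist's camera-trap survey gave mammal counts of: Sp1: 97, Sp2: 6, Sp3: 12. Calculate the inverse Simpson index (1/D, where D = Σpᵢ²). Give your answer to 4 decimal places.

Total N = 97+6+12 = 115, so the proportions are 0.8434783, 0.0521739, 0.1043478 (working shown to 7 dp, full precision carried).
D = 0.8434783² + 0.0521739² + 0.1043478² = 0.7114556 + 0.0027221 + 0.0108885 = 0.7250662.
So 1/D = 1.379184, i.e. 1.3792 to 4 decimal places.

1.3792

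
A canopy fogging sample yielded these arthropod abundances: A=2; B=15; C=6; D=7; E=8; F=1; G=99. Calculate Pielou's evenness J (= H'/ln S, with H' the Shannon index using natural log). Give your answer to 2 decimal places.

0.53

Total N = 2+15+6+7+8+1+99 = 138, so the proportions are 0.0145, 0.1087, 0.0435, 0.0507, 0.058, 0.0072, 0.7174 (working shown to 4 dp, full precision carried).
H' = −Σ pᵢ ln pᵢ = −((-0.0614) + (-0.2412) + (-0.1363) + (-0.1512) + (-0.1651) + (-0.0357) + (-0.2383)) = 1.0292.
With S = 7 species, ln S = 1.9459, so J = 1.0292/1.9459 = 0.5289, i.e. 0.53 to 2 decimal places.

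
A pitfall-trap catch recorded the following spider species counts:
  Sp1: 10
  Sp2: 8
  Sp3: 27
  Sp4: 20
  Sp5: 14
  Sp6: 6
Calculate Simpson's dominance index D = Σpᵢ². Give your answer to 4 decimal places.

0.2111

Total N = 10+8+27+20+14+6 = 85, so the proportions are 0.117647, 0.094118, 0.317647, 0.235294, 0.164706, 0.070588 (working shown to 6 dp, full precision carried).
D = 0.117647² + 0.094118² + 0.317647² + 0.235294² + 0.164706² + 0.070588² = 0.013841 + 0.008858 + 0.100900 + 0.055363 + 0.027128 + 0.004983 = 0.211073.
To 4 decimal places, D = 0.2111.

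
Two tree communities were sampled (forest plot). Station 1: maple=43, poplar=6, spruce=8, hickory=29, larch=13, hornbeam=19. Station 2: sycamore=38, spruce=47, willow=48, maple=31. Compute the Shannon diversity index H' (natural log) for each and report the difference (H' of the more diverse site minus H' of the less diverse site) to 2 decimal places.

0.21

Station 1: N=118, proportions 0.3644, 0.0508, 0.0678, 0.2458, 0.1102, 0.161, giving H' = 1.5838 (working shown to 4 dp, full precision carried).
Station 2: N=164, proportions 0.2317, 0.2866, 0.2927, 0.189, giving H' = 1.3715.
Difference = |1.5838 − 1.3715| = 0.2123, i.e. 0.21 to 2 decimal places.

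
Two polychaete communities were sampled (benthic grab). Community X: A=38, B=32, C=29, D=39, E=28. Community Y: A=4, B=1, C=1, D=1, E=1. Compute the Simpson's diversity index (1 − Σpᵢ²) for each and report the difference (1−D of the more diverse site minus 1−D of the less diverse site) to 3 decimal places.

0.109

Community X: N=166, proportions 0.22892, 0.19277, 0.1747, 0.23494, 0.16867, giving 1−D = 0.79627 (working shown to 5 dp, full precision carried).
Community Y: N=8, proportions 0.5, 0.125, 0.125, 0.125, 0.125, giving 1−D = 0.68750.
Difference = |0.79627 − 0.68750| = 0.10877, i.e. 0.109 to 3 decimal places.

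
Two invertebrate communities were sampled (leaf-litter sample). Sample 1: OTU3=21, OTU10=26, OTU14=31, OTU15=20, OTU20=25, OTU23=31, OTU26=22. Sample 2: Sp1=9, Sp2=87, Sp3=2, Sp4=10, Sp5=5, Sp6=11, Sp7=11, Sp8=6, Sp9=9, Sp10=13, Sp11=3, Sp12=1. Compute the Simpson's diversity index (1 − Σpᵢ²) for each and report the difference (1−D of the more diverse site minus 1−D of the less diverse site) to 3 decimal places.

Sample 1: N=176, proportions 0.119318, 0.147727, 0.176136, 0.113636, 0.142045, 0.176136, 0.125, giving 1−D = 0.853177 (working shown to 6 dp, full precision carried).
Sample 2: N=167, proportions 0.053892, 0.520958, 0.011976, 0.05988, 0.02994, 0.065868, 0.065868, 0.035928, 0.053892, 0.077844, 0.017964, 0.005988, giving 1−D = 0.701782.
Difference = |0.853177 − 0.701782| = 0.151395, i.e. 0.151 to 3 decimal places.

0.151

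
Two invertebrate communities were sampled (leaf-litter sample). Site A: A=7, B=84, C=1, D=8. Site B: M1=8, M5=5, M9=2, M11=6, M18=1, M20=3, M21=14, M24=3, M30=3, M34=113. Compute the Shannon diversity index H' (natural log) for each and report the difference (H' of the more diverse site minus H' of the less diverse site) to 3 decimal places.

Site A: N=100, proportions 0.07, 0.84, 0.01, 0.08, giving H' = 0.580715 (working shown to 6 dp, full precision carried).
Site B: N=158, proportions 0.050633, 0.031646, 0.012658, 0.037975, 0.006329, 0.018987, 0.088608, 0.018987, 0.018987, 0.71519, giving H' = 1.152160.
Difference = |0.580715 − 1.152160| = 0.571445, i.e. 0.571 to 3 decimal places.

0.571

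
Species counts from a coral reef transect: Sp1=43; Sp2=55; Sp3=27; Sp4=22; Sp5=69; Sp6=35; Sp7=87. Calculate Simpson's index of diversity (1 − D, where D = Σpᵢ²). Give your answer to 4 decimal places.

0.8281

Total N = 43+55+27+22+69+35+87 = 338, so the proportions are 0.127219, 0.162722, 0.079882, 0.065089, 0.204142, 0.10355, 0.257396 (working shown to 6 dp, full precision carried).
D = 0.127219² + 0.162722² + 0.079882² + 0.065089² + 0.204142² + 0.10355² + 0.257396² = 0.016185 + 0.026478 + 0.006381 + 0.004237 + 0.041674 + 0.010723 + 0.066253 = 0.171930.
So 1 − D = 0.828070, i.e. 0.8281 to 4 decimal places.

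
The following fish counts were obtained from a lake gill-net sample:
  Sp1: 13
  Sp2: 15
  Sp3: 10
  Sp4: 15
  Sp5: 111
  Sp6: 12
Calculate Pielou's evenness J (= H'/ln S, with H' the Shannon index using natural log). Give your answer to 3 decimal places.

0.697

Total N = 13+15+10+15+111+12 = 176, so the proportions are 0.07386, 0.08523, 0.05682, 0.08523, 0.63068, 0.06818 (working shown to 5 dp, full precision carried).
H' = −Σ pᵢ ln pᵢ = −((-0.19245) + (-0.20987) + (-0.16295) + (-0.20987) + (-0.29072) + (-0.18311)) = 1.24896.
With S = 6 species, ln S = 1.79176, so J = 1.24896/1.79176 = 0.69706, i.e. 0.697 to 3 decimal places.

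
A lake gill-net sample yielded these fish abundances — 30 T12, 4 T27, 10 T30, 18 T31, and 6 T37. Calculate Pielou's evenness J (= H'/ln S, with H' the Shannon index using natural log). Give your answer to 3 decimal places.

Total N = 30+4+10+18+6 = 68, so the proportions are 0.44118, 0.05882, 0.14706, 0.26471, 0.08824 (working shown to 5 dp, full precision carried).
H' = −Σ pᵢ ln pᵢ = −((-0.36102) + (-0.16666) + (-0.28190) + (-0.35183) + (-0.21421)) = 1.37562.
With S = 5 species, ln S = 1.60944, so J = 1.37562/1.60944 = 0.85472, i.e. 0.855 to 3 decimal places.

0.855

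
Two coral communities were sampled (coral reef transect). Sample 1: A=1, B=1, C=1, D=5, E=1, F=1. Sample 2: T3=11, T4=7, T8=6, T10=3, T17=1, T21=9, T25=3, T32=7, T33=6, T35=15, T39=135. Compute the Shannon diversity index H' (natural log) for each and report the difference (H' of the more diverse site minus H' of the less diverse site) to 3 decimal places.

Sample 1: N=10, proportions 0.1, 0.1, 0.1, 0.5, 0.1, 0.1, giving H' = 1.49787 (working shown to 5 dp, full precision carried).
Sample 2: N=203, proportions 0.05419, 0.03448, 0.02956, 0.01478, 0.00493, 0.04433, 0.01478, 0.03448, 0.02956, 0.07389, 0.66502, giving H' = 1.35104.
Difference = |1.49787 − 1.35104| = 0.14683, i.e. 0.147 to 3 decimal places.

0.147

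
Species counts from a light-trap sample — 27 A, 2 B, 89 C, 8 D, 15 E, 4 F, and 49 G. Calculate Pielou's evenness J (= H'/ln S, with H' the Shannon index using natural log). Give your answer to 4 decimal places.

Total N = 27+2+89+8+15+4+49 = 194, so the proportions are 0.139175, 0.010309, 0.458763, 0.041237, 0.07732, 0.020619, 0.252577 (working shown to 6 dp, full precision carried).
H' = −Σ pᵢ ln pᵢ = −((-0.274457) + (-0.047162) + (-0.357478) + (-0.131481) + (-0.197923) + (-0.080032) + (-0.347556)) = 1.436089.
With S = 7 species, ln S = 1.945910, so J = 1.436089/1.945910 = 0.738004, i.e. 0.7380 to 4 decimal places.

0.7380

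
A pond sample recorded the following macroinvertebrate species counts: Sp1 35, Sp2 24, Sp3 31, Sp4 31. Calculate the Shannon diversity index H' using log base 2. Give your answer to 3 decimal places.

Total N = 35+24+31+31 = 121, so the proportions are 0.28926, 0.19835, 0.2562, 0.2562 (working shown to 5 dp, full precision carried).
Each pᵢ log₂ pᵢ term: 0.28926×(-1.78958)=-0.51765, 0.19835×(-2.33390)=-0.46292, 0.2562×(-1.96467)=-0.50334, 0.2562×(-1.96467)=-0.50334.
Sum = -1.98726, so H' = 1.987.

1.987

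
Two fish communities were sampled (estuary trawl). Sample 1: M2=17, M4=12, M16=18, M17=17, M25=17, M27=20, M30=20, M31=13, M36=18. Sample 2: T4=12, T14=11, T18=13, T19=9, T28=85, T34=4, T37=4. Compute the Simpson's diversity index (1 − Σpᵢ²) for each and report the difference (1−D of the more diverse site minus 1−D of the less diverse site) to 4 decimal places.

0.2944

Sample 1: N=152, proportions 0.111842, 0.078947, 0.118421, 0.111842, 0.111842, 0.131579, 0.131579, 0.085526, 0.118421, giving 1−D = 0.886253 (working shown to 6 dp, full precision carried).
Sample 2: N=138, proportions 0.086957, 0.07971, 0.094203, 0.065217, 0.615942, 0.028986, 0.028986, giving 1−D = 0.591892.
Difference = |0.886253 − 0.591892| = 0.294361, i.e. 0.2944 to 4 decimal places.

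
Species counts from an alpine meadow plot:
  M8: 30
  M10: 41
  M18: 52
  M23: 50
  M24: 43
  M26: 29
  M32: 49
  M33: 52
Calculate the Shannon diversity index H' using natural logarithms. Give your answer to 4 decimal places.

Total N = 30+41+52+50+43+29+49+52 = 346, so the proportions are 0.086705, 0.118497, 0.150289, 0.144509, 0.124277, 0.083815, 0.141618, 0.150289 (working shown to 6 dp, full precision carried).
Each pᵢ ln pᵢ term: 0.086705×(-2.445241)=-0.212015, 0.118497×(-2.132867)=-0.252739, 0.150289×(-1.895195)=-0.284827, 0.144509×(-1.934416)=-0.279540, 0.124277×(-2.085239)=-0.259148, 0.083815×(-2.479143)=-0.207789, 0.141618×(-1.954618)=-0.276810, 0.150289×(-1.895195)=-0.284827.
Sum = -2.057695, so H' = 2.0577.

2.0577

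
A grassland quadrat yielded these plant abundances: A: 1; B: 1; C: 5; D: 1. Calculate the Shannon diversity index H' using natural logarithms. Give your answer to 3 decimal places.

Total N = 1+1+5+1 = 8, so the proportions are 0.125, 0.125, 0.625, 0.125 (working shown to 5 dp, full precision carried).
Each pᵢ ln pᵢ term: 0.125×(-2.07944)=-0.25993, 0.125×(-2.07944)=-0.25993, 0.625×(-0.47000)=-0.29375, 0.125×(-2.07944)=-0.25993.
Sum = -1.07354, so H' = 1.074.

1.074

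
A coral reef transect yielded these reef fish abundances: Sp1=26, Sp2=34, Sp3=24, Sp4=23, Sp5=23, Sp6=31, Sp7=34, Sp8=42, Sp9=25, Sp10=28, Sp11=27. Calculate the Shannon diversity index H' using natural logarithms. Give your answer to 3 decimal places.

Total N = 26+34+24+23+23+31+34+42+25+28+27 = 317, so the proportions are 0.08202, 0.10726, 0.07571, 0.07256, 0.07256, 0.09779, 0.10726, 0.13249, 0.07886, 0.08833, 0.08517 (working shown to 5 dp, full precision carried).
Each pᵢ ln pᵢ term: 0.08202×(-2.50081)=-0.20511, 0.10726×(-2.23254)=-0.23945, 0.07571×(-2.58085)=-0.19540, 0.07256×(-2.62341)=-0.19034, 0.07256×(-2.62341)=-0.19034, 0.09779×(-2.32491)=-0.22736, 0.10726×(-2.23254)=-0.23945, 0.13249×(-2.02123)=-0.26780, 0.07886×(-2.54003)=-0.20032, 0.08833×(-2.42670)=-0.21435, 0.08517×(-2.46306)=-0.20979.
Sum = -2.37970, so H' = 2.380.

2.380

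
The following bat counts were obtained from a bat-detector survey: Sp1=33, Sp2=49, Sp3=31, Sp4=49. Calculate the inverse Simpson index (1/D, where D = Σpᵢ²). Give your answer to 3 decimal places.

Total N = 33+49+31+49 = 162, so the proportions are 0.2037037, 0.3024691, 0.191358, 0.3024691 (working shown to 7 dp, full precision carried).
D = 0.2037037² + 0.3024691² + 0.191358² + 0.3024691² = 0.0414952 + 0.0914876 + 0.0366179 + 0.0914876 = 0.2610882.
So 1/D = 3.83012, i.e. 3.830 to 3 decimal places.

3.830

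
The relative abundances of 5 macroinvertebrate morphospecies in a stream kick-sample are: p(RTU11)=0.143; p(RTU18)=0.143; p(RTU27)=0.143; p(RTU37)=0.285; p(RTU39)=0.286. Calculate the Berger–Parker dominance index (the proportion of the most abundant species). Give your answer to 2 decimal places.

0.29

The largest proportion is 0.286, i.e. d = 0.29 to 2 decimal places.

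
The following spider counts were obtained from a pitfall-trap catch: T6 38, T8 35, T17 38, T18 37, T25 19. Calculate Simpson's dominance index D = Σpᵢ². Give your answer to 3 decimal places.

Total N = 38+35+38+37+19 = 167, so the proportions are 0.22754, 0.20958, 0.22754, 0.22156, 0.11377 (working shown to 5 dp, full precision carried).
D = 0.22754² + 0.20958² + 0.22754² + 0.22156² + 0.11377² = 0.05178 + 0.04392 + 0.05178 + 0.04909 + 0.01294 = 0.20951.
To 3 decimal places, D = 0.210.

0.210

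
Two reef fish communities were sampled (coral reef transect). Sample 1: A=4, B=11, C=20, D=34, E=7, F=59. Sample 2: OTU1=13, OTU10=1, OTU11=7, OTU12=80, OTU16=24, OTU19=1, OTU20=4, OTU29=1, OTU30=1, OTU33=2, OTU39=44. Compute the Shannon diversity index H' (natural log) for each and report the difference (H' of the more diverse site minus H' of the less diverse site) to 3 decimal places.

Sample 1: N=135, proportions 0.02963, 0.08148, 0.14815, 0.25185, 0.05185, 0.43704, giving H' = 1.45395 (working shown to 5 dp, full precision carried).
Sample 2: N=178, proportions 0.07303, 0.00562, 0.03933, 0.44944, 0.13483, 0.00562, 0.02247, 0.00562, 0.00562, 0.01124, 0.24719, giving H' = 1.54562.
Difference = |1.45395 − 1.54562| = 0.09167, i.e. 0.092 to 3 decimal places.

0.092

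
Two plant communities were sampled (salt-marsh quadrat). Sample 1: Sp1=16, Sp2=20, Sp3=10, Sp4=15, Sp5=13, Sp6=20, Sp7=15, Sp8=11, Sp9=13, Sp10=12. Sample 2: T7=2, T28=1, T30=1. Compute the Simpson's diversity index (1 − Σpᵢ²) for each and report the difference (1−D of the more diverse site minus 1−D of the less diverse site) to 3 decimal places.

0.270

Sample 1: N=145, proportions 0.11034, 0.13793, 0.06897, 0.10345, 0.08966, 0.13793, 0.10345, 0.07586, 0.08966, 0.08276, giving 1−D = 0.89493 (working shown to 5 dp, full precision carried).
Sample 2: N=4, proportions 0.5, 0.25, 0.25, giving 1−D = 0.62500.
Difference = |0.89493 − 0.62500| = 0.26993, i.e. 0.270 to 3 decimal places.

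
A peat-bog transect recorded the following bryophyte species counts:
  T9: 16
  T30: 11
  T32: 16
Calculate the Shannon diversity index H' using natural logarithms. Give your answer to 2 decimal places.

1.08

Total N = 16+11+16 = 43, so the proportions are 0.3721, 0.2558, 0.3721 (working shown to 4 dp, full precision carried).
Each pᵢ ln pᵢ term: 0.3721×(-0.9886)=-0.3679, 0.2558×(-1.3633)=-0.3488, 0.3721×(-0.9886)=-0.3679.
Sum = -1.0845, so H' = 1.08.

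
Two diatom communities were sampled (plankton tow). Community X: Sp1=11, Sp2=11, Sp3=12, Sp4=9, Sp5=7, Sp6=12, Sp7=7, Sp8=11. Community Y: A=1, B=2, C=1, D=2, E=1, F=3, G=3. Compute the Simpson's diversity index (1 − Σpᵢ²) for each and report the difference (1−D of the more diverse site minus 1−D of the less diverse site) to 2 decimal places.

0.04

Community X: N=80, proportions 0.1375, 0.1375, 0.15, 0.1125, 0.0875, 0.15, 0.0875, 0.1375, giving 1−D = 0.8703 (working shown to 4 dp, full precision carried).
Community Y: N=13, proportions 0.0769, 0.1538, 0.0769, 0.1538, 0.0769, 0.2308, 0.2308, giving 1−D = 0.8284.
Difference = |0.8703 − 0.8284| = 0.0419, i.e. 0.04 to 2 decimal places.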